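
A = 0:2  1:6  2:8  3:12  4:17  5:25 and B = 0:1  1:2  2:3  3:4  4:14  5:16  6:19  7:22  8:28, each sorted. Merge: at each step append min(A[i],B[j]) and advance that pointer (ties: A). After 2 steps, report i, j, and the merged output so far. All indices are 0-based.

i=1, j=1, merged so far=[1, 2]

i=0 j=0: A[i]=2>B[j]=1 take 1, j++
i=0 j=1: A[i]=2<=B[j]=2 take 2, i++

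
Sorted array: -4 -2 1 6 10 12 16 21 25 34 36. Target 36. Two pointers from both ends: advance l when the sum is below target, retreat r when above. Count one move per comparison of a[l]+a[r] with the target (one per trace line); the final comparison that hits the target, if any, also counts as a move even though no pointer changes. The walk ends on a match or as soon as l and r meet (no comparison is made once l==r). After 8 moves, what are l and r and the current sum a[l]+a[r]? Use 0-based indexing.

[0,10] -4+36=32 <36 → l++
[1,10] -2+36=34 <36 → l++
[2,10] 1+36=37 >36 → r--
[2,9] 1+34=35 <36 → l++
[3,9] 6+34=40 >36 → r--
[3,8] 6+25=31 <36 → l++
[4,8] 10+25=35 <36 → l++
[5,8] 12+25=37 >36 → r--

l=5, r=7, sum=33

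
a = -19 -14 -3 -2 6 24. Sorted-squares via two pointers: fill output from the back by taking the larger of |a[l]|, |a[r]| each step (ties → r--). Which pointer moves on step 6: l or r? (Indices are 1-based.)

[1,6] |-19|<=|24| out[6]=576 → r--
[1,5] |-19|>|6| out[5]=361 → l++
[2,5] |-14|>|6| out[4]=196 → l++
[3,5] |-3|<=|6| out[3]=36 → r--
[3,4] |-3|>|-2| out[2]=9 → l++
[4,4] |-2|<=|-2| out[1]=4 → r--

r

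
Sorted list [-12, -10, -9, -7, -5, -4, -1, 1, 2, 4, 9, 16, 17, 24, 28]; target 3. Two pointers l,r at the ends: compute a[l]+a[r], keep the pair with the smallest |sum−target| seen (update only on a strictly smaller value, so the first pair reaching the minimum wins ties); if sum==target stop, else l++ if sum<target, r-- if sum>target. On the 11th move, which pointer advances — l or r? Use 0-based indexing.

l

[0,14] -12+28=16 d=13 * → r--
[0,13] -12+24=12 d=9 * → r--
[0,12] -12+17=5 d=2 * → r--
[0,11] -12+16=4 d=1 * → r--
[0,10] -12+9=-3 d=6 → l++
[1,10] -10+9=-1 d=4 → l++
[2,10] -9+9=0 d=3 → l++
[3,10] -7+9=2 d=1 → l++
[4,10] -5+9=4 d=1 → r--
[4,9] -5+4=-1 d=4 → l++
[5,9] -4+4=0 d=3 → l++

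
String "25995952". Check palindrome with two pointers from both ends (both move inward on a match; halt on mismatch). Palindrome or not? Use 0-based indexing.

[0,7] '2'=='2' → l++,r--
[1,6] '5'=='5' → l++,r--
[2,5] '9'=='9' → l++,r--
[3,4] '9'!='5' → stop

not a palindrome (mismatch at 3,4)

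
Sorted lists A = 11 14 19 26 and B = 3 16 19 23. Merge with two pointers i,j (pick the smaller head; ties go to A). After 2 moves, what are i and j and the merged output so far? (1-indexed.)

i=1 j=1: A[i]=11>B[j]=3 take 3, j++
i=1 j=2: A[i]=11<=B[j]=16 take 11, i++

i=2, j=2, merged so far=[3, 11]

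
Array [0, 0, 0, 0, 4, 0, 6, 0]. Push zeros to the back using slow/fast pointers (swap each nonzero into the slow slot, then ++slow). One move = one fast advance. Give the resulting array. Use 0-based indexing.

[4, 6, 0, 0, 0, 0, 0, 0]

slow=0 fast=0: a[fast]=0, fast++
slow=0 fast=1: a[fast]=0, fast++
slow=0 fast=2: a[fast]=0, fast++
slow=0 fast=3: a[fast]=0, fast++
slow=0 fast=4: a[fast]=4≠0 swap→a[0]=4, slow++,fast++
slow=1 fast=5: a[fast]=0, fast++
slow=1 fast=6: a[fast]=6≠0 swap→a[1]=6, slow++,fast++
slow=2 fast=7: a[fast]=0, fast++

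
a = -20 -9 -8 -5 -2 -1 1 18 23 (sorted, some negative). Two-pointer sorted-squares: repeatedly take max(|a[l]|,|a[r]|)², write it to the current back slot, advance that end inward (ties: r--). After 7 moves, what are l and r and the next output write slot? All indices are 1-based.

[1,9] |-20|<=|23| out[9]=529 → r--
[1,8] |-20|>|18| out[8]=400 → l++
[2,8] |-9|<=|18| out[7]=324 → r--
[2,7] |-9|>|1| out[6]=81 → l++
[3,7] |-8|>|1| out[5]=64 → l++
[4,7] |-5|>|1| out[4]=25 → l++
[5,7] |-2|>|1| out[3]=4 → l++

l=6, r=7, next write slot=2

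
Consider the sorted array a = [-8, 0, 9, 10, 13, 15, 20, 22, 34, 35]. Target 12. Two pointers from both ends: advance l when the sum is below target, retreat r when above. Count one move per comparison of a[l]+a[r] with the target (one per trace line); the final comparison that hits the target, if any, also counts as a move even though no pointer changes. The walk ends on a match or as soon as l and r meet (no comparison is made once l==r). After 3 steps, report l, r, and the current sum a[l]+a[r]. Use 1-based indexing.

l=1, r=7, sum=12

[1,10] -8+35=27 >12 → r--
[1,9] -8+34=26 >12 → r--
[1,8] -8+22=14 >12 → r--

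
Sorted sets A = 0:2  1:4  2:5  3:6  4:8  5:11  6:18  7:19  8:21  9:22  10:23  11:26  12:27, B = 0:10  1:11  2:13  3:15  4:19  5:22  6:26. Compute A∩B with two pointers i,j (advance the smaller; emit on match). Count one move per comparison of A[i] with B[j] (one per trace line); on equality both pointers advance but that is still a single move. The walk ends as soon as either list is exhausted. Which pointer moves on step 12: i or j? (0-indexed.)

[i=0,j=0] 2<10 → i++
[i=1,j=0] 4<10 → i++
[i=2,j=0] 5<10 → i++
[i=3,j=0] 6<10 → i++
[i=4,j=0] 8<10 → i++
[i=5,j=0] 11>10 → j++
[i=5,j=1] 11==11 emit → i++,j++
[i=6,j=2] 18>13 → j++
[i=6,j=3] 18>15 → j++
[i=6,j=4] 18<19 → i++
[i=7,j=4] 19==19 emit → i++,j++
[i=8,j=5] 21<22 → i++

i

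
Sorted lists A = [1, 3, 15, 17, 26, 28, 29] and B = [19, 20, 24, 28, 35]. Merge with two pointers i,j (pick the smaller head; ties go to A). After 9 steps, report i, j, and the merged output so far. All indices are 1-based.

i=7, j=4, merged so far=[1, 3, 15, 17, 19, 20, 24, 26, 28]

[i=1,j=1] A[i]=1<=B[j]=19 take 1 → i++
[i=2,j=1] A[i]=3<=B[j]=19 take 3 → i++
[i=3,j=1] A[i]=15<=B[j]=19 take 15 → i++
[i=4,j=1] A[i]=17<=B[j]=19 take 17 → i++
[i=5,j=1] A[i]=26>B[j]=19 take 19 → j++
[i=5,j=2] A[i]=26>B[j]=20 take 20 → j++
[i=5,j=3] A[i]=26>B[j]=24 take 24 → j++
[i=5,j=4] A[i]=26<=B[j]=28 take 26 → i++
[i=6,j=4] A[i]=28<=B[j]=28 take 28 → i++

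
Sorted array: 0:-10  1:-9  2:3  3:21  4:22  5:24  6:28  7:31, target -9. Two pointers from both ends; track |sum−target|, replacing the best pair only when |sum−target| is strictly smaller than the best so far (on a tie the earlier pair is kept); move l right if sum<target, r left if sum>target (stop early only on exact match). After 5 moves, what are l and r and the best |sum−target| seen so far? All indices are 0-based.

l=0 r=7: -10+31=21 d=30 *, r--
l=0 r=6: -10+28=18 d=27 *, r--
l=0 r=5: -10+24=14 d=23 *, r--
l=0 r=4: -10+22=12 d=21 *, r--
l=0 r=3: -10+21=11 d=20 *, r--

l=0, r=2, best |Δ|=20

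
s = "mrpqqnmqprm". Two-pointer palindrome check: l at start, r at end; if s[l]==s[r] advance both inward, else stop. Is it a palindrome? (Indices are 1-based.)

l=1 r=11: 'm'=='m', l++,r--
l=2 r=10: 'r'=='r', l++,r--
l=3 r=9: 'p'=='p', l++,r--
l=4 r=8: 'q'=='q', l++,r--
l=5 r=7: 'q'!='m', stop

not a palindrome (mismatch at 5,7)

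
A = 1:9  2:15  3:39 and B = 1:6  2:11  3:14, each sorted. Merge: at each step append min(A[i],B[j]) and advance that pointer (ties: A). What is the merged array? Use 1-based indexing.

i=1 j=1: A[i]=9>B[j]=6 take 6, j++
i=1 j=2: A[i]=9<=B[j]=11 take 9, i++
i=2 j=2: A[i]=15>B[j]=11 take 11, j++
i=2 j=3: A[i]=15>B[j]=14 take 14, j++
i=2 j=4: B done, take A[i]=15, i++
i=3 j=4: B done, take A[i]=39, i++

[6, 9, 11, 14, 15, 39]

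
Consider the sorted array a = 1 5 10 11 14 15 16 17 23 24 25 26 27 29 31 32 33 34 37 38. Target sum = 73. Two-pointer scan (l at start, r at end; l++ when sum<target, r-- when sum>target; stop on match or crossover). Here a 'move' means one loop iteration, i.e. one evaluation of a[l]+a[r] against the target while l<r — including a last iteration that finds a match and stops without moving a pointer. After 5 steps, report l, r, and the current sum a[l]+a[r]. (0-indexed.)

l=5, r=19, sum=53

[0,19] 1+38=39 <73 → l++
[1,19] 5+38=43 <73 → l++
[2,19] 10+38=48 <73 → l++
[3,19] 11+38=49 <73 → l++
[4,19] 14+38=52 <73 → l++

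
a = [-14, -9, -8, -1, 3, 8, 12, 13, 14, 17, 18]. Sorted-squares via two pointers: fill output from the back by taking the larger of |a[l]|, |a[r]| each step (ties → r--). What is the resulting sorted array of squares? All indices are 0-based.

[0,10] |-14|<=|18| out[10]=324 → r--
[0,9] |-14|<=|17| out[9]=289 → r--
[0,8] |-14|<=|14| out[8]=196 → r--
[0,7] |-14|>|13| out[7]=196 → l++
[1,7] |-9|<=|13| out[6]=169 → r--
[1,6] |-9|<=|12| out[5]=144 → r--
[1,5] |-9|>|8| out[4]=81 → l++
[2,5] |-8|<=|8| out[3]=64 → r--
[2,4] |-8|>|3| out[2]=64 → l++
[3,4] |-1|<=|3| out[1]=9 → r--
[3,3] |-1|<=|-1| out[0]=1 → r--

[1, 9, 64, 64, 81, 144, 169, 196, 196, 289, 324]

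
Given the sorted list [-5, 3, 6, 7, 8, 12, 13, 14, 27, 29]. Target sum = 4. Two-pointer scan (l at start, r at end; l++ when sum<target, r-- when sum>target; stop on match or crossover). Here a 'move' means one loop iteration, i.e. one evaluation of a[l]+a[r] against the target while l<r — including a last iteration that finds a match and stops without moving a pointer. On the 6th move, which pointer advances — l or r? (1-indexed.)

l

[1,10] -5+29=24 >4 → r--
[1,9] -5+27=22 >4 → r--
[1,8] -5+14=9 >4 → r--
[1,7] -5+13=8 >4 → r--
[1,6] -5+12=7 >4 → r--
[1,5] -5+8=3 <4 → l++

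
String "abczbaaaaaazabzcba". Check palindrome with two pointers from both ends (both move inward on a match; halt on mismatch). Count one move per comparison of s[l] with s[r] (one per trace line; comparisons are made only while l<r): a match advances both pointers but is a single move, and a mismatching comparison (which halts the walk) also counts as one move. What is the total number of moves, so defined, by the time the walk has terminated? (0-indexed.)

[0,17] 'a'=='a' → l++,r--
[1,16] 'b'=='b' → l++,r--
[2,15] 'c'=='c' → l++,r--
[3,14] 'z'=='z' → l++,r--
[4,13] 'b'=='b' → l++,r--
[5,12] 'a'=='a' → l++,r--
[6,11] 'a'!='z' → stop

7 moves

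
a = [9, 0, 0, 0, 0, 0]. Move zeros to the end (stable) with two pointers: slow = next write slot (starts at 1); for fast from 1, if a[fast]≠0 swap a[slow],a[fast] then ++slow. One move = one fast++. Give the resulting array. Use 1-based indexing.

[9, 0, 0, 0, 0, 0]

slow=1 fast=1: a[fast]=9≠0 swap→a[1]=9, slow++,fast++
slow=2 fast=2: a[fast]=0, fast++
slow=2 fast=3: a[fast]=0, fast++
slow=2 fast=4: a[fast]=0, fast++
slow=2 fast=5: a[fast]=0, fast++
slow=2 fast=6: a[fast]=0, fast++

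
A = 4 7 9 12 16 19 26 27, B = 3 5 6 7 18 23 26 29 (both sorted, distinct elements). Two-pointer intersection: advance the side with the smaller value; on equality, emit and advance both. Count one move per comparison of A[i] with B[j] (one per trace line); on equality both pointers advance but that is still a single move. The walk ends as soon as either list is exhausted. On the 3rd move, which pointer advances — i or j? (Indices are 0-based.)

j

[i=0,j=0] 4>3 → j++
[i=0,j=1] 4<5 → i++
[i=1,j=1] 7>5 → j++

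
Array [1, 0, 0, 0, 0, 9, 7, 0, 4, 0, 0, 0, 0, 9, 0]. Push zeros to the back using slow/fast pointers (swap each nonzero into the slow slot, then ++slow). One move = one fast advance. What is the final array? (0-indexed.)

slow=0 fast=0: a[fast]=1≠0 swap→a[0]=1, slow++,fast++
slow=1 fast=1: a[fast]=0, fast++
slow=1 fast=2: a[fast]=0, fast++
slow=1 fast=3: a[fast]=0, fast++
slow=1 fast=4: a[fast]=0, fast++
slow=1 fast=5: a[fast]=9≠0 swap→a[1]=9, slow++,fast++
slow=2 fast=6: a[fast]=7≠0 swap→a[2]=7, slow++,fast++
slow=3 fast=7: a[fast]=0, fast++
slow=3 fast=8: a[fast]=4≠0 swap→a[3]=4, slow++,fast++
slow=4 fast=9: a[fast]=0, fast++
slow=4 fast=10: a[fast]=0, fast++
slow=4 fast=11: a[fast]=0, fast++
slow=4 fast=12: a[fast]=0, fast++
slow=4 fast=13: a[fast]=9≠0 swap→a[4]=9, slow++,fast++
slow=5 fast=14: a[fast]=0, fast++

[1, 9, 7, 4, 9, 0, 0, 0, 0, 0, 0, 0, 0, 0, 0]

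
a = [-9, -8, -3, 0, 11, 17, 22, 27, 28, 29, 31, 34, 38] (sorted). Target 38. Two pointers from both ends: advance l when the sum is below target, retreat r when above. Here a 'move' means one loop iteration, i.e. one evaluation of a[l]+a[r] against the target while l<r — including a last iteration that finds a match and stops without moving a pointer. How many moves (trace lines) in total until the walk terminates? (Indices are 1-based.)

l=1 r=13: -9+38=29 <38, l++
l=2 r=13: -8+38=30 <38, l++
l=3 r=13: -3+38=35 <38, l++
l=4 r=13: 0+38=38, found

4 moves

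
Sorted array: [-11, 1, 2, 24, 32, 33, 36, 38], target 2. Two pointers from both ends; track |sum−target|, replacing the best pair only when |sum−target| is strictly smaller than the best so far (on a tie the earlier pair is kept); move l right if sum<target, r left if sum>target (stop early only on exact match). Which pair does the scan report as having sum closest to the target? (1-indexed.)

l=1 r=8: -11+38=27 d=25 *, r--
l=1 r=7: -11+36=25 d=23 *, r--
l=1 r=6: -11+33=22 d=20 *, r--
l=1 r=5: -11+32=21 d=19 *, r--
l=1 r=4: -11+24=13 d=11 *, r--
l=1 r=3: -11+2=-9 d=11, l++
l=2 r=3: 1+2=3 d=1 *, r--

pair (1, 2) with sum 3 (|Δ|=1)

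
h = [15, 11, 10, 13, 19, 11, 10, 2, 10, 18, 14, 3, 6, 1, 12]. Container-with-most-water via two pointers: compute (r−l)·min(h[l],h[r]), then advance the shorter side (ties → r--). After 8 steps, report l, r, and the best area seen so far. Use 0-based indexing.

l=0 r=14: min(15,12)*14=168 best=168 *, r--
l=0 r=13: min(15,1)*13=13 best=168, r--
l=0 r=12: min(15,6)*12=72 best=168, r--
l=0 r=11: min(15,3)*11=33 best=168, r--
l=0 r=10: min(15,14)*10=140 best=168, r--
l=0 r=9: min(15,18)*9=135 best=168, l++
l=1 r=9: min(11,18)*8=88 best=168, l++
l=2 r=9: min(10,18)*7=70 best=168, l++

l=3, r=9, best area=168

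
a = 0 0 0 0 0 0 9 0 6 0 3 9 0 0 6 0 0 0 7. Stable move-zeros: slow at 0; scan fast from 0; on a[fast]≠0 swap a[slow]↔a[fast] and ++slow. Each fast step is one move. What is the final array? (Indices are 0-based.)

[9, 6, 3, 9, 6, 7, 0, 0, 0, 0, 0, 0, 0, 0, 0, 0, 0, 0, 0]

(s=0,f=0) a[fast]=0 → fast++
(s=0,f=1) a[fast]=0 → fast++
(s=0,f=2) a[fast]=0 → fast++
(s=0,f=3) a[fast]=0 → fast++
(s=0,f=4) a[fast]=0 → fast++
(s=0,f=5) a[fast]=0 → fast++
(s=0,f=6) a[fast]=9≠0 swap→a[0]=9 → slow++,fast++
(s=1,f=7) a[fast]=0 → fast++
(s=1,f=8) a[fast]=6≠0 swap→a[1]=6 → slow++,fast++
(s=2,f=9) a[fast]=0 → fast++
(s=2,f=10) a[fast]=3≠0 swap→a[2]=3 → slow++,fast++
(s=3,f=11) a[fast]=9≠0 swap→a[3]=9 → slow++,fast++
(s=4,f=12) a[fast]=0 → fast++
(s=4,f=13) a[fast]=0 → fast++
(s=4,f=14) a[fast]=6≠0 swap→a[4]=6 → slow++,fast++
(s=5,f=15) a[fast]=0 → fast++
(s=5,f=16) a[fast]=0 → fast++
(s=5,f=17) a[fast]=0 → fast++
(s=5,f=18) a[fast]=7≠0 swap→a[5]=7 → slow++,fast++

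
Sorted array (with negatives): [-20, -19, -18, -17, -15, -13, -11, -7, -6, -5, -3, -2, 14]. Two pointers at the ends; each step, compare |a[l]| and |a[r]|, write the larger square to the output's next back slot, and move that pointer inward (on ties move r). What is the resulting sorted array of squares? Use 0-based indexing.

[0,12] |-20|>|14| out[12]=400 → l++
[1,12] |-19|>|14| out[11]=361 → l++
[2,12] |-18|>|14| out[10]=324 → l++
[3,12] |-17|>|14| out[9]=289 → l++
[4,12] |-15|>|14| out[8]=225 → l++
[5,12] |-13|<=|14| out[7]=196 → r--
[5,11] |-13|>|-2| out[6]=169 → l++
[6,11] |-11|>|-2| out[5]=121 → l++
[7,11] |-7|>|-2| out[4]=49 → l++
[8,11] |-6|>|-2| out[3]=36 → l++
[9,11] |-5|>|-2| out[2]=25 → l++
[10,11] |-3|>|-2| out[1]=9 → l++
[11,11] |-2|<=|-2| out[0]=4 → r--

[4, 9, 25, 36, 49, 121, 169, 196, 225, 289, 324, 361, 400]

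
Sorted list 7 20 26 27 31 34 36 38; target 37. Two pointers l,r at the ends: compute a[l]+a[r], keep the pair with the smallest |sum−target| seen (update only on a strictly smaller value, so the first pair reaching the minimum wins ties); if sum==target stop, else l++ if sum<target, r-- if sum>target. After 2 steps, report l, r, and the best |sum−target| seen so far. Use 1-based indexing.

l=1, r=6, best |Δ|=6

[1,8] 7+38=45 d=8 * → r--
[1,7] 7+36=43 d=6 * → r--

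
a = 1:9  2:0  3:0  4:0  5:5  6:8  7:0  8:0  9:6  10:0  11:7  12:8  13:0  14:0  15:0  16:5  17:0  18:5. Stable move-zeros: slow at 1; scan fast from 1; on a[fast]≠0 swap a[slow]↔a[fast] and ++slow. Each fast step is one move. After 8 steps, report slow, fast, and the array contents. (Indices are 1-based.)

slow=4, fast=9, a=[9, 5, 8, 0, 0, 0, 0, 0, 6, 0, 7, 8, 0, 0, 0, 5, 0, 5]

slow=1 fast=1: a[fast]=9≠0 swap→a[1]=9, slow++,fast++
slow=2 fast=2: a[fast]=0, fast++
slow=2 fast=3: a[fast]=0, fast++
slow=2 fast=4: a[fast]=0, fast++
slow=2 fast=5: a[fast]=5≠0 swap→a[2]=5, slow++,fast++
slow=3 fast=6: a[fast]=8≠0 swap→a[3]=8, slow++,fast++
slow=4 fast=7: a[fast]=0, fast++
slow=4 fast=8: a[fast]=0, fast++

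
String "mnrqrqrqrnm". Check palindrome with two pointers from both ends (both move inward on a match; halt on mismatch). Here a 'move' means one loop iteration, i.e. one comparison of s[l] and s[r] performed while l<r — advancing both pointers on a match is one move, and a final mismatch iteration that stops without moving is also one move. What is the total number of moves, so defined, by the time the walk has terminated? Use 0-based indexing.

5 moves

[0,10] 'm'=='m' → l++,r--
[1,9] 'n'=='n' → l++,r--
[2,8] 'r'=='r' → l++,r--
[3,7] 'q'=='q' → l++,r--
[4,6] 'r'=='r' → l++,r--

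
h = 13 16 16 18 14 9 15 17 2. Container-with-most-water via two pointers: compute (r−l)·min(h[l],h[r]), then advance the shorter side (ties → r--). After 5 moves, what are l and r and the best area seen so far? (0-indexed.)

l=3, r=6, best area=96

l=0 r=8: min(13,2)*8=16 best=16 *, r--
l=0 r=7: min(13,17)*7=91 best=91 *, l++
l=1 r=7: min(16,17)*6=96 best=96 *, l++
l=2 r=7: min(16,17)*5=80 best=96, l++
l=3 r=7: min(18,17)*4=68 best=96, r--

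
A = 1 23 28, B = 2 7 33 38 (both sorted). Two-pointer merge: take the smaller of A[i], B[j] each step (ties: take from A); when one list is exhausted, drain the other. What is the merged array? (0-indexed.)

[i=0,j=0] A[i]=1<=B[j]=2 take 1 → i++
[i=1,j=0] A[i]=23>B[j]=2 take 2 → j++
[i=1,j=1] A[i]=23>B[j]=7 take 7 → j++
[i=1,j=2] A[i]=23<=B[j]=33 take 23 → i++
[i=2,j=2] A[i]=28<=B[j]=33 take 28 → i++
[i=3,j=2] A done, take B[j]=33 → j++
[i=3,j=3] A done, take B[j]=38 → j++

[1, 2, 7, 23, 28, 33, 38]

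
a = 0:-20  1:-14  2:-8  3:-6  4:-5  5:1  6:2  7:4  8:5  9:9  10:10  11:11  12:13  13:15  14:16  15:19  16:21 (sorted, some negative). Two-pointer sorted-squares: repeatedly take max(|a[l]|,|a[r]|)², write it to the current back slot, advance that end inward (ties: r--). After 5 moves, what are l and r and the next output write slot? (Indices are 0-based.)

[0,16] |-20|<=|21| out[16]=441 → r--
[0,15] |-20|>|19| out[15]=400 → l++
[1,15] |-14|<=|19| out[14]=361 → r--
[1,14] |-14|<=|16| out[13]=256 → r--
[1,13] |-14|<=|15| out[12]=225 → r--

l=1, r=12, next write slot=11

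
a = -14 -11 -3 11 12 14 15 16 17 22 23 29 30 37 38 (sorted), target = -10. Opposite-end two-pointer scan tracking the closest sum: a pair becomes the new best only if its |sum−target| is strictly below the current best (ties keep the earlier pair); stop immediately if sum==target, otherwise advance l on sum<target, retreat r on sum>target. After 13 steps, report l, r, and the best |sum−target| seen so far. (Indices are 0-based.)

l=1, r=2, best |Δ|=7

l=0 r=14: -14+38=24 d=34 *, r--
l=0 r=13: -14+37=23 d=33 *, r--
l=0 r=12: -14+30=16 d=26 *, r--
l=0 r=11: -14+29=15 d=25 *, r--
l=0 r=10: -14+23=9 d=19 *, r--
l=0 r=9: -14+22=8 d=18 *, r--
l=0 r=8: -14+17=3 d=13 *, r--
l=0 r=7: -14+16=2 d=12 *, r--
l=0 r=6: -14+15=1 d=11 *, r--
l=0 r=5: -14+14=0 d=10 *, r--
l=0 r=4: -14+12=-2 d=8 *, r--
l=0 r=3: -14+11=-3 d=7 *, r--
l=0 r=2: -14+-3=-17 d=7, l++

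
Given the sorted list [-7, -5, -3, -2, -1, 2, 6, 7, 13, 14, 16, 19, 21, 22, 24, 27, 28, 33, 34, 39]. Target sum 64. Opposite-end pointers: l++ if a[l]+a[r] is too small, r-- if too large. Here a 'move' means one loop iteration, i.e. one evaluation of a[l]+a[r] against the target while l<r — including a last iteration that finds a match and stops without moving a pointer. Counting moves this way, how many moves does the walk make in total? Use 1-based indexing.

[1,20] -7+39=32 <64 → l++
[2,20] -5+39=34 <64 → l++
[3,20] -3+39=36 <64 → l++
[4,20] -2+39=37 <64 → l++
[5,20] -1+39=38 <64 → l++
[6,20] 2+39=41 <64 → l++
[7,20] 6+39=45 <64 → l++
[8,20] 7+39=46 <64 → l++
[9,20] 13+39=52 <64 → l++
[10,20] 14+39=53 <64 → l++
[11,20] 16+39=55 <64 → l++
[12,20] 19+39=58 <64 → l++
[13,20] 21+39=60 <64 → l++
[14,20] 22+39=61 <64 → l++
[15,20] 24+39=63 <64 → l++
[16,20] 27+39=66 >64 → r--
[16,19] 27+34=61 <64 → l++
[17,19] 28+34=62 <64 → l++
[18,19] 33+34=67 >64 → r--

19 moves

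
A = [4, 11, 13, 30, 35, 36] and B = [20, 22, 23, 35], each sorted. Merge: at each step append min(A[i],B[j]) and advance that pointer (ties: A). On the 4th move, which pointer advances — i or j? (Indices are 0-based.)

j

i=0 j=0: A[i]=4<=B[j]=20 take 4, i++
i=1 j=0: A[i]=11<=B[j]=20 take 11, i++
i=2 j=0: A[i]=13<=B[j]=20 take 13, i++
i=3 j=0: A[i]=30>B[j]=20 take 20, j++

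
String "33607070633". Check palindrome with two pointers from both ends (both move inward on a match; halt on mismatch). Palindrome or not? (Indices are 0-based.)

palindrome

[0,10] '3'=='3' → l++,r--
[1,9] '3'=='3' → l++,r--
[2,8] '6'=='6' → l++,r--
[3,7] '0'=='0' → l++,r--
[4,6] '7'=='7' → l++,r--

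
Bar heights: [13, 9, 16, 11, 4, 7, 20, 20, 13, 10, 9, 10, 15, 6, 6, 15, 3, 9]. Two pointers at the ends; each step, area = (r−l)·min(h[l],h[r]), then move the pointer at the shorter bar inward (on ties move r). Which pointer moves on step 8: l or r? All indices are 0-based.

r

l=0 r=17: min(13,9)*17=153 best=153 *, r--
l=0 r=16: min(13,3)*16=48 best=153, r--
l=0 r=15: min(13,15)*15=195 best=195 *, l++
l=1 r=15: min(9,15)*14=126 best=195, l++
l=2 r=15: min(16,15)*13=195 best=195, r--
l=2 r=14: min(16,6)*12=72 best=195, r--
l=2 r=13: min(16,6)*11=66 best=195, r--
l=2 r=12: min(16,15)*10=150 best=195, r--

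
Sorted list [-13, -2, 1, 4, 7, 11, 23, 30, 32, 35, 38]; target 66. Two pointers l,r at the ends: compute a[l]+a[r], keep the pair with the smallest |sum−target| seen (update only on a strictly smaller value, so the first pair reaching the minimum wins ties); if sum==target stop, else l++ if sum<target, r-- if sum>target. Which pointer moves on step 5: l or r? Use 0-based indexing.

l

l=0 r=10: -13+38=25 d=41 *, l++
l=1 r=10: -2+38=36 d=30 *, l++
l=2 r=10: 1+38=39 d=27 *, l++
l=3 r=10: 4+38=42 d=24 *, l++
l=4 r=10: 7+38=45 d=21 *, l++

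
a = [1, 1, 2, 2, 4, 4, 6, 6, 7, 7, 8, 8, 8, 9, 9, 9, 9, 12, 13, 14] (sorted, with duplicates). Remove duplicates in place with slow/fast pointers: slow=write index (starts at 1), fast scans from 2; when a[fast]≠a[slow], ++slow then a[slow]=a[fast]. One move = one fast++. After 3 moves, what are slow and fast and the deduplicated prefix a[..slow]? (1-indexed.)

(s=1,f=2) a[fast]=1=a[slow] dup → fast++
(s=1,f=3) a[fast]=2≠a[slow]=1 write a[2]=2 → slow++,fast++
(s=2,f=4) a[fast]=2=a[slow] dup → fast++

slow=2, fast=5, prefix=[1, 2]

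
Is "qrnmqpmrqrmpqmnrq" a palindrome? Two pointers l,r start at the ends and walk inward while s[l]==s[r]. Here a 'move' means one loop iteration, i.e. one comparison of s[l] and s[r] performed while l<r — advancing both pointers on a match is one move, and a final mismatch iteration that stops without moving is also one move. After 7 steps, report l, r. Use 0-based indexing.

l=7, r=9

[0,16] 'q'=='q' → l++,r--
[1,15] 'r'=='r' → l++,r--
[2,14] 'n'=='n' → l++,r--
[3,13] 'm'=='m' → l++,r--
[4,12] 'q'=='q' → l++,r--
[5,11] 'p'=='p' → l++,r--
[6,10] 'm'=='m' → l++,r--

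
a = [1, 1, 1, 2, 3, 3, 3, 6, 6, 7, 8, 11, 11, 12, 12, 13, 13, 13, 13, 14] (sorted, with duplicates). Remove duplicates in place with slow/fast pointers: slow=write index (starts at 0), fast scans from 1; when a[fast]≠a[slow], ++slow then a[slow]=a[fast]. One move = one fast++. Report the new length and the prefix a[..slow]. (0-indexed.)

length 10; prefix = [1, 2, 3, 6, 7, 8, 11, 12, 13, 14]

(s=0,f=1) a[fast]=1=a[slow] dup → fast++
(s=0,f=2) a[fast]=1=a[slow] dup → fast++
(s=0,f=3) a[fast]=2≠a[slow]=1 write a[1]=2 → slow++,fast++
(s=1,f=4) a[fast]=3≠a[slow]=2 write a[2]=3 → slow++,fast++
(s=2,f=5) a[fast]=3=a[slow] dup → fast++
(s=2,f=6) a[fast]=3=a[slow] dup → fast++
(s=2,f=7) a[fast]=6≠a[slow]=3 write a[3]=6 → slow++,fast++
(s=3,f=8) a[fast]=6=a[slow] dup → fast++
(s=3,f=9) a[fast]=7≠a[slow]=6 write a[4]=7 → slow++,fast++
(s=4,f=10) a[fast]=8≠a[slow]=7 write a[5]=8 → slow++,fast++
(s=5,f=11) a[fast]=11≠a[slow]=8 write a[6]=11 → slow++,fast++
(s=6,f=12) a[fast]=11=a[slow] dup → fast++
(s=6,f=13) a[fast]=12≠a[slow]=11 write a[7]=12 → slow++,fast++
(s=7,f=14) a[fast]=12=a[slow] dup → fast++
(s=7,f=15) a[fast]=13≠a[slow]=12 write a[8]=13 → slow++,fast++
(s=8,f=16) a[fast]=13=a[slow] dup → fast++
(s=8,f=17) a[fast]=13=a[slow] dup → fast++
(s=8,f=18) a[fast]=13=a[slow] dup → fast++
(s=8,f=19) a[fast]=14≠a[slow]=13 write a[9]=14 → slow++,fast++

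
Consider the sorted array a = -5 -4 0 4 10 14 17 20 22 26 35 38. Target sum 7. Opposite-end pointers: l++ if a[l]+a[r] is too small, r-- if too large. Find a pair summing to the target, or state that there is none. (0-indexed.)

[0,11] -5+38=33 >7 → r--
[0,10] -5+35=30 >7 → r--
[0,9] -5+26=21 >7 → r--
[0,8] -5+22=17 >7 → r--
[0,7] -5+20=15 >7 → r--
[0,6] -5+17=12 >7 → r--
[0,5] -5+14=9 >7 → r--
[0,4] -5+10=5 <7 → l++
[1,4] -4+10=6 <7 → l++
[2,4] 0+10=10 >7 → r--
[2,3] 0+4=4 <7 → l++

no pair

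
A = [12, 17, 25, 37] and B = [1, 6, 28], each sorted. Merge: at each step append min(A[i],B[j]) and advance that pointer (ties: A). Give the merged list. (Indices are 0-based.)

[1, 6, 12, 17, 25, 28, 37]

[i=0,j=0] A[i]=12>B[j]=1 take 1 → j++
[i=0,j=1] A[i]=12>B[j]=6 take 6 → j++
[i=0,j=2] A[i]=12<=B[j]=28 take 12 → i++
[i=1,j=2] A[i]=17<=B[j]=28 take 17 → i++
[i=2,j=2] A[i]=25<=B[j]=28 take 25 → i++
[i=3,j=2] A[i]=37>B[j]=28 take 28 → j++
[i=3,j=3] B done, take A[i]=37 → i++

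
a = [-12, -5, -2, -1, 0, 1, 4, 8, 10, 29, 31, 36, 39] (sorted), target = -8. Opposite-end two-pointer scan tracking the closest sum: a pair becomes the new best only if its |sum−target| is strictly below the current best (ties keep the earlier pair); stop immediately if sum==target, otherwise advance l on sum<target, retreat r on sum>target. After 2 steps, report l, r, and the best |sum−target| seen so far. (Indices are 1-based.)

l=1 r=13: -12+39=27 d=35 *, r--
l=1 r=12: -12+36=24 d=32 *, r--

l=1, r=11, best |Δ|=32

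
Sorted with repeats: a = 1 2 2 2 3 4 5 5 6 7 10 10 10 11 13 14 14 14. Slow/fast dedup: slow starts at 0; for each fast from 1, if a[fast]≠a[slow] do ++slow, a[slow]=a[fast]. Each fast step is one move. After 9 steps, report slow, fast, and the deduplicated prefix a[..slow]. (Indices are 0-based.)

slow=6, fast=10, prefix=[1, 2, 3, 4, 5, 6, 7]

(s=0,f=1) a[fast]=2≠a[slow]=1 write a[1]=2 → slow++,fast++
(s=1,f=2) a[fast]=2=a[slow] dup → fast++
(s=1,f=3) a[fast]=2=a[slow] dup → fast++
(s=1,f=4) a[fast]=3≠a[slow]=2 write a[2]=3 → slow++,fast++
(s=2,f=5) a[fast]=4≠a[slow]=3 write a[3]=4 → slow++,fast++
(s=3,f=6) a[fast]=5≠a[slow]=4 write a[4]=5 → slow++,fast++
(s=4,f=7) a[fast]=5=a[slow] dup → fast++
(s=4,f=8) a[fast]=6≠a[slow]=5 write a[5]=6 → slow++,fast++
(s=5,f=9) a[fast]=7≠a[slow]=6 write a[6]=7 → slow++,fast++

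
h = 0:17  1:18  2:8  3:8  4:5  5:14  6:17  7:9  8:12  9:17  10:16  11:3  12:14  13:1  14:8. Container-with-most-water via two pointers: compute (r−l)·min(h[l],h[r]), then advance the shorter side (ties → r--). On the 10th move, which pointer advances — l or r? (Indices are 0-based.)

r

[0,14] min(17,8)*14=112 best=112 * → r--
[0,13] min(17,1)*13=13 best=112 → r--
[0,12] min(17,14)*12=168 best=168 * → r--
[0,11] min(17,3)*11=33 best=168 → r--
[0,10] min(17,16)*10=160 best=168 → r--
[0,9] min(17,17)*9=153 best=168 → r--
[0,8] min(17,12)*8=96 best=168 → r--
[0,7] min(17,9)*7=63 best=168 → r--
[0,6] min(17,17)*6=102 best=168 → r--
[0,5] min(17,14)*5=70 best=168 → r--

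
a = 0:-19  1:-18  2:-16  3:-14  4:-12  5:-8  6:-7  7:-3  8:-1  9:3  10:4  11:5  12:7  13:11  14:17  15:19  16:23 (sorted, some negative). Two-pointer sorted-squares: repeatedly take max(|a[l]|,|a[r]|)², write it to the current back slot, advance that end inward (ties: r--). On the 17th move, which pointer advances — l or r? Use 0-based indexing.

r

[0,16] |-19|<=|23| out[16]=529 → r--
[0,15] |-19|<=|19| out[15]=361 → r--
[0,14] |-19|>|17| out[14]=361 → l++
[1,14] |-18|>|17| out[13]=324 → l++
[2,14] |-16|<=|17| out[12]=289 → r--
[2,13] |-16|>|11| out[11]=256 → l++
[3,13] |-14|>|11| out[10]=196 → l++
[4,13] |-12|>|11| out[9]=144 → l++
[5,13] |-8|<=|11| out[8]=121 → r--
[5,12] |-8|>|7| out[7]=64 → l++
[6,12] |-7|<=|7| out[6]=49 → r--
[6,11] |-7|>|5| out[5]=49 → l++
[7,11] |-3|<=|5| out[4]=25 → r--
[7,10] |-3|<=|4| out[3]=16 → r--
[7,9] |-3|<=|3| out[2]=9 → r--
[7,8] |-3|>|-1| out[1]=9 → l++
[8,8] |-1|<=|-1| out[0]=1 → r--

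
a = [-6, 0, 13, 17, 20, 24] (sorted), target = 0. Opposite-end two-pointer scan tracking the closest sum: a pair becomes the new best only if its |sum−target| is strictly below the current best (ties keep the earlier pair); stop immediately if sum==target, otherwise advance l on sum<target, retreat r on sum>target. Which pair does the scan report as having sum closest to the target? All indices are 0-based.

[0,5] -6+24=18 d=18 * → r--
[0,4] -6+20=14 d=14 * → r--
[0,3] -6+17=11 d=11 * → r--
[0,2] -6+13=7 d=7 * → r--
[0,1] -6+0=-6 d=6 * → l++

pair (-6, 0) with sum -6 (|Δ|=6)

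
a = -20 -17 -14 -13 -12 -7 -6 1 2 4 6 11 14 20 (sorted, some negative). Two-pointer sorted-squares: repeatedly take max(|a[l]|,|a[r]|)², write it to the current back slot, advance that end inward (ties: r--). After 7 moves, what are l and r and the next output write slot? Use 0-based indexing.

[0,13] |-20|<=|20| out[13]=400 → r--
[0,12] |-20|>|14| out[12]=400 → l++
[1,12] |-17|>|14| out[11]=289 → l++
[2,12] |-14|<=|14| out[10]=196 → r--
[2,11] |-14|>|11| out[9]=196 → l++
[3,11] |-13|>|11| out[8]=169 → l++
[4,11] |-12|>|11| out[7]=144 → l++

l=5, r=11, next write slot=6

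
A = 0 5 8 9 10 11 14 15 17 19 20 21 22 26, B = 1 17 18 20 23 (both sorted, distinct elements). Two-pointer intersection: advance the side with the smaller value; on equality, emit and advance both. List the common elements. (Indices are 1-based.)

[i=1,j=1] 0<1 → i++
[i=2,j=1] 5>1 → j++
[i=2,j=2] 5<17 → i++
[i=3,j=2] 8<17 → i++
[i=4,j=2] 9<17 → i++
[i=5,j=2] 10<17 → i++
[i=6,j=2] 11<17 → i++
[i=7,j=2] 14<17 → i++
[i=8,j=2] 15<17 → i++
[i=9,j=2] 17==17 emit → i++,j++
[i=10,j=3] 19>18 → j++
[i=10,j=4] 19<20 → i++
[i=11,j=4] 20==20 emit → i++,j++
[i=12,j=5] 21<23 → i++
[i=13,j=5] 22<23 → i++
[i=14,j=5] 26>23 → j++

intersection = [17, 20]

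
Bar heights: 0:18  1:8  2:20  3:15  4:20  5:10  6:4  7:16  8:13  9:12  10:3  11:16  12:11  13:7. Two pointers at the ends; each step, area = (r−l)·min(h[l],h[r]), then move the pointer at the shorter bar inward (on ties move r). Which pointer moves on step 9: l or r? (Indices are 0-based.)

[0,13] min(18,7)*13=91 best=91 * → r--
[0,12] min(18,11)*12=132 best=132 * → r--
[0,11] min(18,16)*11=176 best=176 * → r--
[0,10] min(18,3)*10=30 best=176 → r--
[0,9] min(18,12)*9=108 best=176 → r--
[0,8] min(18,13)*8=104 best=176 → r--
[0,7] min(18,16)*7=112 best=176 → r--
[0,6] min(18,4)*6=24 best=176 → r--
[0,5] min(18,10)*5=50 best=176 → r--

r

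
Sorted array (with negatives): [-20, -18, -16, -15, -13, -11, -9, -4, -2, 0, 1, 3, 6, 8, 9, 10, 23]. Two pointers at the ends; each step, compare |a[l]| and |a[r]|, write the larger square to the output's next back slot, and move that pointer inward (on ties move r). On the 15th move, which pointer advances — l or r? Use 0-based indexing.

l=0 r=16: |-20|<=|23| out[16]=529, r--
l=0 r=15: |-20|>|10| out[15]=400, l++
l=1 r=15: |-18|>|10| out[14]=324, l++
l=2 r=15: |-16|>|10| out[13]=256, l++
l=3 r=15: |-15|>|10| out[12]=225, l++
l=4 r=15: |-13|>|10| out[11]=169, l++
l=5 r=15: |-11|>|10| out[10]=121, l++
l=6 r=15: |-9|<=|10| out[9]=100, r--
l=6 r=14: |-9|<=|9| out[8]=81, r--
l=6 r=13: |-9|>|8| out[7]=81, l++
l=7 r=13: |-4|<=|8| out[6]=64, r--
l=7 r=12: |-4|<=|6| out[5]=36, r--
l=7 r=11: |-4|>|3| out[4]=16, l++
l=8 r=11: |-2|<=|3| out[3]=9, r--
l=8 r=10: |-2|>|1| out[2]=4, l++

l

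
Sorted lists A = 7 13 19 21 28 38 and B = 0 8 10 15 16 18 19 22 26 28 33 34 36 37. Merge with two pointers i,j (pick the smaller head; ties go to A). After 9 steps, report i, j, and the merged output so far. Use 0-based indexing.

[i=0,j=0] A[i]=7>B[j]=0 take 0 → j++
[i=0,j=1] A[i]=7<=B[j]=8 take 7 → i++
[i=1,j=1] A[i]=13>B[j]=8 take 8 → j++
[i=1,j=2] A[i]=13>B[j]=10 take 10 → j++
[i=1,j=3] A[i]=13<=B[j]=15 take 13 → i++
[i=2,j=3] A[i]=19>B[j]=15 take 15 → j++
[i=2,j=4] A[i]=19>B[j]=16 take 16 → j++
[i=2,j=5] A[i]=19>B[j]=18 take 18 → j++
[i=2,j=6] A[i]=19<=B[j]=19 take 19 → i++

i=3, j=6, merged so far=[0, 7, 8, 10, 13, 15, 16, 18, 19]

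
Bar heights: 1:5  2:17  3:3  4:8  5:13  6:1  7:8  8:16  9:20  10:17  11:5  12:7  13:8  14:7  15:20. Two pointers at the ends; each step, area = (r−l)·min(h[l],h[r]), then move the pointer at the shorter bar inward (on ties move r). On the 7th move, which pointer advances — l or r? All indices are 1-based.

l

[1,15] min(5,20)*14=70 best=70 * → l++
[2,15] min(17,20)*13=221 best=221 * → l++
[3,15] min(3,20)*12=36 best=221 → l++
[4,15] min(8,20)*11=88 best=221 → l++
[5,15] min(13,20)*10=130 best=221 → l++
[6,15] min(1,20)*9=9 best=221 → l++
[7,15] min(8,20)*8=64 best=221 → l++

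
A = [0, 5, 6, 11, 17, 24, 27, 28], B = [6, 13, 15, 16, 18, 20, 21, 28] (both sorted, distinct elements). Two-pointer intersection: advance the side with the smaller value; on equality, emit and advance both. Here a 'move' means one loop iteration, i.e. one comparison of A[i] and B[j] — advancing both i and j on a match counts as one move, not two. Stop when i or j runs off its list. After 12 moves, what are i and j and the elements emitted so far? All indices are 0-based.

i=0 j=0: 0<6, i++
i=1 j=0: 5<6, i++
i=2 j=0: 6==6 emit, i++,j++
i=3 j=1: 11<13, i++
i=4 j=1: 17>13, j++
i=4 j=2: 17>15, j++
i=4 j=3: 17>16, j++
i=4 j=4: 17<18, i++
i=5 j=4: 24>18, j++
i=5 j=5: 24>20, j++
i=5 j=6: 24>21, j++
i=5 j=7: 24<28, i++

i=6, j=7, emitted=[6]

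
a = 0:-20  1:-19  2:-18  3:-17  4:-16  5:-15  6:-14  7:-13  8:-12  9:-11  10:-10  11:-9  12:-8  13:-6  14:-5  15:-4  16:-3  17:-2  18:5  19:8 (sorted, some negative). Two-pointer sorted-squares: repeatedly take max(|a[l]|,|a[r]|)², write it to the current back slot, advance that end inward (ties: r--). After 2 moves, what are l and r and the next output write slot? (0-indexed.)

l=2, r=19, next write slot=17

[0,19] |-20|>|8| out[19]=400 → l++
[1,19] |-19|>|8| out[18]=361 → l++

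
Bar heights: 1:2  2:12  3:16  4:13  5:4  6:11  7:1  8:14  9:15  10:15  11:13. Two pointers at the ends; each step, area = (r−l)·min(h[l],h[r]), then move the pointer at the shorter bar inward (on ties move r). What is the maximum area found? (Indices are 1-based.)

l=1 r=11: min(2,13)*10=20 best=20 *, l++
l=2 r=11: min(12,13)*9=108 best=108 *, l++
l=3 r=11: min(16,13)*8=104 best=108, r--
l=3 r=10: min(16,15)*7=105 best=108, r--
l=3 r=9: min(16,15)*6=90 best=108, r--
l=3 r=8: min(16,14)*5=70 best=108, r--
l=3 r=7: min(16,1)*4=4 best=108, r--
l=3 r=6: min(16,11)*3=33 best=108, r--
l=3 r=5: min(16,4)*2=8 best=108, r--
l=3 r=4: min(16,13)*1=13 best=108, r--

max area = 108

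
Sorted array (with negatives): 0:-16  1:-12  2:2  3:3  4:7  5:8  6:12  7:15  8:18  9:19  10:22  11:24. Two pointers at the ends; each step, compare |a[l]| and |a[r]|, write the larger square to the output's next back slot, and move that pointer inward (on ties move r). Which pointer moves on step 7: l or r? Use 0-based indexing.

[0,11] |-16|<=|24| out[11]=576 → r--
[0,10] |-16|<=|22| out[10]=484 → r--
[0,9] |-16|<=|19| out[9]=361 → r--
[0,8] |-16|<=|18| out[8]=324 → r--
[0,7] |-16|>|15| out[7]=256 → l++
[1,7] |-12|<=|15| out[6]=225 → r--
[1,6] |-12|<=|12| out[5]=144 → r--

r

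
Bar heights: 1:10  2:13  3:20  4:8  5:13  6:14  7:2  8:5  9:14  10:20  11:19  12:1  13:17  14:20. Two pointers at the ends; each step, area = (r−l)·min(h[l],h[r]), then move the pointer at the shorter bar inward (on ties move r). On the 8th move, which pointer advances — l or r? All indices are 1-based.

l=1 r=14: min(10,20)*13=130 best=130 *, l++
l=2 r=14: min(13,20)*12=156 best=156 *, l++
l=3 r=14: min(20,20)*11=220 best=220 *, r--
l=3 r=13: min(20,17)*10=170 best=220, r--
l=3 r=12: min(20,1)*9=9 best=220, r--
l=3 r=11: min(20,19)*8=152 best=220, r--
l=3 r=10: min(20,20)*7=140 best=220, r--
l=3 r=9: min(20,14)*6=84 best=220, r--

r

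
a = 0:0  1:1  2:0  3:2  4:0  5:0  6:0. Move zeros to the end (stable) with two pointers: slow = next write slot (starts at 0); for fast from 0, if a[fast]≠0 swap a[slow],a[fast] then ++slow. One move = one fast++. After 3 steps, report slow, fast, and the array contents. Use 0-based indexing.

slow=1, fast=3, a=[1, 0, 0, 2, 0, 0, 0]

(s=0,f=0) a[fast]=0 → fast++
(s=0,f=1) a[fast]=1≠0 swap→a[0]=1 → slow++,fast++
(s=1,f=2) a[fast]=0 → fast++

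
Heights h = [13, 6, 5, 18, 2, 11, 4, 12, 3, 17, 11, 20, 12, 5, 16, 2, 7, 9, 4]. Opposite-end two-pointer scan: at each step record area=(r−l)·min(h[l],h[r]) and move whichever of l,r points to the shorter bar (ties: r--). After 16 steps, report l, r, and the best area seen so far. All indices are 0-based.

l=9, r=11, best area=182

l=0 r=18: min(13,4)*18=72 best=72 *, r--
l=0 r=17: min(13,9)*17=153 best=153 *, r--
l=0 r=16: min(13,7)*16=112 best=153, r--
l=0 r=15: min(13,2)*15=30 best=153, r--
l=0 r=14: min(13,16)*14=182 best=182 *, l++
l=1 r=14: min(6,16)*13=78 best=182, l++
l=2 r=14: min(5,16)*12=60 best=182, l++
l=3 r=14: min(18,16)*11=176 best=182, r--
l=3 r=13: min(18,5)*10=50 best=182, r--
l=3 r=12: min(18,12)*9=108 best=182, r--
l=3 r=11: min(18,20)*8=144 best=182, l++
l=4 r=11: min(2,20)*7=14 best=182, l++
l=5 r=11: min(11,20)*6=66 best=182, l++
l=6 r=11: min(4,20)*5=20 best=182, l++
l=7 r=11: min(12,20)*4=48 best=182, l++
l=8 r=11: min(3,20)*3=9 best=182, l++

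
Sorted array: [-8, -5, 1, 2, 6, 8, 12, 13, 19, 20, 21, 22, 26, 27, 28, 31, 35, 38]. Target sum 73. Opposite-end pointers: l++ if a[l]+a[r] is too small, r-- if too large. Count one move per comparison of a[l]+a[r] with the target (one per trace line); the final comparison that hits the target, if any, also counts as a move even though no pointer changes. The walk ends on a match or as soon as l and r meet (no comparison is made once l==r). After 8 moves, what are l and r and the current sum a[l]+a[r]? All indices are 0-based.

l=8, r=17, sum=57

[0,17] -8+38=30 <73 → l++
[1,17] -5+38=33 <73 → l++
[2,17] 1+38=39 <73 → l++
[3,17] 2+38=40 <73 → l++
[4,17] 6+38=44 <73 → l++
[5,17] 8+38=46 <73 → l++
[6,17] 12+38=50 <73 → l++
[7,17] 13+38=51 <73 → l++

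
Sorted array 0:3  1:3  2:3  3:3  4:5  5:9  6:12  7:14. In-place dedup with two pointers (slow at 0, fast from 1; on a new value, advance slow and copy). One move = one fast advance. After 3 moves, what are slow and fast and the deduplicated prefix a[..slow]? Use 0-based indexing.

(s=0,f=1) a[fast]=3=a[slow] dup → fast++
(s=0,f=2) a[fast]=3=a[slow] dup → fast++
(s=0,f=3) a[fast]=3=a[slow] dup → fast++

slow=0, fast=4, prefix=[3]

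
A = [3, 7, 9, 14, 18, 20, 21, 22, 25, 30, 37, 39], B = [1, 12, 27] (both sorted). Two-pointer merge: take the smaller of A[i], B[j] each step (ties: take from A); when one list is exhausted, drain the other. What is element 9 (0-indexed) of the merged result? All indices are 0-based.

[i=0,j=0] A[i]=3>B[j]=1 take 1 → j++
[i=0,j=1] A[i]=3<=B[j]=12 take 3 → i++
[i=1,j=1] A[i]=7<=B[j]=12 take 7 → i++
[i=2,j=1] A[i]=9<=B[j]=12 take 9 → i++
[i=3,j=1] A[i]=14>B[j]=12 take 12 → j++
[i=3,j=2] A[i]=14<=B[j]=27 take 14 → i++
[i=4,j=2] A[i]=18<=B[j]=27 take 18 → i++
[i=5,j=2] A[i]=20<=B[j]=27 take 20 → i++
[i=6,j=2] A[i]=21<=B[j]=27 take 21 → i++
[i=7,j=2] A[i]=22<=B[j]=27 take 22 → i++
[i=8,j=2] A[i]=25<=B[j]=27 take 25 → i++
[i=9,j=2] A[i]=30>B[j]=27 take 27 → j++
[i=9,j=3] B done, take A[i]=30 → i++
[i=10,j=3] B done, take A[i]=37 → i++
[i=11,j=3] B done, take A[i]=39 → i++

merged[9] = 22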